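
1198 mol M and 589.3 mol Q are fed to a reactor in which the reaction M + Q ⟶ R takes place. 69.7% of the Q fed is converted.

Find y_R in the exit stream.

0.298

Q reacted = 0.697 × 589.3 = 410.7 mol; ν_Q = −1, so ξ = 410.7/1 = 410.7 mol.
Outlet amounts (n = n₀ + ν ξ):
  M: 1198 − 1(410.7) = 787.3
  Q: 589.3 − 1(410.7) = 178.6
  R: 0 + 1(410.7) = 410.7
Total out = 1377 mol; y_R = 410.7 / 1377 = 0.2984.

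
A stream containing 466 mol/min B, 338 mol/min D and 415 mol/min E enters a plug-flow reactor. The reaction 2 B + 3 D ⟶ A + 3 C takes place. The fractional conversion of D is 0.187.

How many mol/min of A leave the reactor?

D reacted = 0.187 × 338 = 63.21 mol/min; ν_D = −3, so ξ = 63.21/3 = 21.07 mol/min.
Outlet amounts (n = n₀ + ν ξ):
  B: 466 − 2(21.07) = 423.9
  D: 338 − 3(21.07) = 274.8
  A: 0 + 1(21.07) = 21.07
  C: 0 + 3(21.07) = 63.21
  E: 415 (inert)

21.1 mol/min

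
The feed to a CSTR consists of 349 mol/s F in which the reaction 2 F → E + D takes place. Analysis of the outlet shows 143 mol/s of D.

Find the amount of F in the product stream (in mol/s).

For D: n = n₀ + 1ξ → 143 = 0 + 1ξ, giving ξ = 143 mol/s.
Outlet amounts (n = n₀ + ν ξ):
  F: 349 − 2(143) = 63
  E: 0 + 1(143) = 143
  D: 0 + 1(143) = 143

63 mol/s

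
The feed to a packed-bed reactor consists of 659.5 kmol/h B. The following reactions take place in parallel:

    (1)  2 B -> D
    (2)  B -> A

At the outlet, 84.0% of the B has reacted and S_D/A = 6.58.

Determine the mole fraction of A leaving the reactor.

Conversion of B: B consumed = 0.84 × 659.5 = 554 kmol/h = 2ξ₁ + 1ξ₂.
Selectivity: 1ξ₁ / (1ξ₂) = 6.58 → ξ₁ = 6.58 ξ₂.
Substitute: (2·6.58 + 1) ξ₂ = 554 → ξ₂ = 39.12 kmol/h, ξ₁ = 257.4 kmol/h.
Outlet amounts (n = n₀ + Σ ν·ξ):
  B: 659.5 − 2(257.4) − 1(39.12) = 105.5
  D: 0 + 1(257.4) = 257.4
  A: 0 + 1(39.12) = 39.12
Total out = 402.1 kmol/h; y_A = 39.12 / 402.1 = 0.0973.

0.0973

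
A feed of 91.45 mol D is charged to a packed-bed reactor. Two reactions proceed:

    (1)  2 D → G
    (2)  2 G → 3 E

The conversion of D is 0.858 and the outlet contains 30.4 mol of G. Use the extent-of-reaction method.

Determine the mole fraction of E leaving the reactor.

0.234

Conversion of D: D consumed = 2ξ₁ = 0.858 × 91.45 → ξ₁ = 39.23 mol.
G balance: n_G = 0 + 1ξ₁ − 2ξ₂ = 30.4 → ξ₂ = (1·39.23 − 30.4)/2 = 4.416 mol.
Outlet amounts (n = n₀ + Σ ν·ξ):
  D: 91.45 − 2(39.23) = 12.99
  G: 0 + 1(39.23) − 2(4.416) = 30.4
  E: 0 + 3(4.416) = 13.25
Total out = 56.63 mol; y_E = 13.25 / 56.63 = 0.2339.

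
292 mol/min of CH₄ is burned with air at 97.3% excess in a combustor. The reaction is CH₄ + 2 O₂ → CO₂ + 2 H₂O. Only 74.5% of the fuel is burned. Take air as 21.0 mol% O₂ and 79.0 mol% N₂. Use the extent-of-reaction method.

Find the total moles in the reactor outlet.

5780 mol/min

Stoichiometric O₂ = 2 × 292 = 584 mol/min; O₂ fed = 584 × 1.973 = 1152 mol/min.
N₂ fed = 1152 × 79/21 = 4335 mol/min.
Fuel reacted = 0.745 × 292 → ξ = 217.5 mol/min.
Outlet (n = n₀ + ν ξ):
  CH₄: 292 − 1(217.5) = 74.46
  O₂: 1152 − 2(217.5) = 717.2
  N₂: 4335 (inert)
  CO₂: 0 + 1(217.5) = 217.5
  H₂O: 0 + 2(217.5) = 435.1
Total out = 74.46 + 717.2 + 4335 + 217.5 + 435.1 = 5779 mol/min.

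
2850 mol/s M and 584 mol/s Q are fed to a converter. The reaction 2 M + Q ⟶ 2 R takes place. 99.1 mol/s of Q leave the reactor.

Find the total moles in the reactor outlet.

2950 mol/s

For Q: n = n₀ − 1ξ → 99.1 = 584 − 1ξ, giving ξ = 484.9 mol/s.
Outlet amounts (n = n₀ + ν ξ):
  M: 2850 − 2(484.9) = 1880
  Q: 584 − 1(484.9) = 99.1
  R: 0 + 2(484.9) = 969.8
Total out = 1880 + 99.1 + 969.8 = 2949 mol/s.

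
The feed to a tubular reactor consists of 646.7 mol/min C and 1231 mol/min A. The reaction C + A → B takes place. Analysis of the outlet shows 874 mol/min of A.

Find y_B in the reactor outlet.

0.235

For A: n = n₀ − 1ξ → 874 = 1231 − 1ξ, giving ξ = 357 mol/min.
Outlet amounts (n = n₀ + ν ξ):
  C: 646.7 − 1(357) = 289.7
  A: 1231 − 1(357) = 874
  B: 0 + 1(357) = 357
Total out = 1521 mol/min; y_B = 357 / 1521 = 0.2348.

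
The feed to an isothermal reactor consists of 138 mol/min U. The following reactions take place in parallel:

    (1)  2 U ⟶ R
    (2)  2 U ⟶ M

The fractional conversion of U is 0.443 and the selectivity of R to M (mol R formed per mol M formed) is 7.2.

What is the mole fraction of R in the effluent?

0.25

Conversion of U: U consumed = 0.443 × 138 = 61.13 mol/min = 2ξ₁ + 2ξ₂.
Selectivity: 1ξ₁ / (1ξ₂) = 7.2 → ξ₁ = 7.2 ξ₂.
Substitute: (2·7.2 + 2) ξ₂ = 61.13 → ξ₂ = 3.728 mol/min, ξ₁ = 26.84 mol/min.
Outlet amounts (n = n₀ + Σ ν·ξ):
  U: 138 − 2(26.84) − 2(3.728) = 76.87
  R: 0 + 1(26.84) = 26.84
  M: 0 + 1(3.728) = 3.728
Total out = 107.4 mol/min; y_R = 26.84 / 107.4 = 0.2498.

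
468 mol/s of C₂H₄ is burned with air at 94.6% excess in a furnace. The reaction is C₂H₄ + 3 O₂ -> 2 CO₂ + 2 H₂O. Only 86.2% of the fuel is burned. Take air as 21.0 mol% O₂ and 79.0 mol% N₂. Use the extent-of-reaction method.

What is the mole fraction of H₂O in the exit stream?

Stoichiometric O₂ = 3 × 468 = 1404 mol/s; O₂ fed = 1404 × 1.946 = 2732 mol/s.
N₂ fed = 2732 × 79/21 = 10280 mol/s.
Fuel reacted = 0.862 × 468 → ξ = 403.4 mol/s.
Outlet (n = n₀ + ν ξ):
  C₂H₄: 468 − 1(403.4) = 64.58
  O₂: 2732 − 3(403.4) = 1522
  N₂: 10280 (inert)
  CO₂: 0 + 2(403.4) = 806.8
  H₂O: 0 + 2(403.4) = 806.8
Total out = 13480 mol/s; y_H₂O = 806.8 / 13480 = 0.05986.

0.0599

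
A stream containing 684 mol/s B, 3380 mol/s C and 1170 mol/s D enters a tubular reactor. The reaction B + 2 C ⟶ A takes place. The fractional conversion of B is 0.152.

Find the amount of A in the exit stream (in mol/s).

B reacted = 0.152 × 684 = 104 mol/s; ν_B = −1, so ξ = 104/1 = 104 mol/s.
Outlet amounts (n = n₀ + ν ξ):
  B: 684 − 1(104) = 580
  C: 3380 − 2(104) = 3172
  A: 0 + 1(104) = 104
  D: 1170 (inert)

104 mol/s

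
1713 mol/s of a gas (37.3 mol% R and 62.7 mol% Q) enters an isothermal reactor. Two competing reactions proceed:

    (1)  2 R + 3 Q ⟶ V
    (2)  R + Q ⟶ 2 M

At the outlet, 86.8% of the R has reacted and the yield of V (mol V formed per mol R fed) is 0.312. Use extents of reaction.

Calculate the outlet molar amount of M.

312 mol/s

Yield of V: 1ξ₁ / 638.9 = 0.312 → ξ₁ = 199.4 mol/s.
Conversion of R: 2ξ₁ + 1ξ₂ = 0.868 × 638.9 = 554.6 → ξ₂ = 155.9 mol/s.
Outlet amounts (n = n₀ + Σ ν·ξ):
  R: 638.9 − 2(199.4) − 1(155.9) = 84.34
  Q: 1074 − 3(199.4) − 1(155.9) = 320.1
  V: 0 + 1(199.4) = 199.4
  M: 0 + 2(155.9) = 311.8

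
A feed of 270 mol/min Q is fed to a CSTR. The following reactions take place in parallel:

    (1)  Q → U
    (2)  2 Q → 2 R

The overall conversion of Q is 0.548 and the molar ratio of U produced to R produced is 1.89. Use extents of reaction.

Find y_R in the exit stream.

0.19

Conversion of Q: Q consumed = 0.548 × 270 = 148 mol/min = 1ξ₁ + 2ξ₂.
Selectivity: 1ξ₁ / (2ξ₂) = 1.89 → ξ₁ = 3.78 ξ₂.
Substitute: (1·3.78 + 2) ξ₂ = 148 → ξ₂ = 25.6 mol/min, ξ₁ = 96.76 mol/min.
Outlet amounts (n = n₀ + Σ ν·ξ):
  Q: 270 − 1(96.76) − 2(25.6) = 122
  U: 0 + 1(96.76) = 96.76
  R: 0 + 2(25.6) = 51.2
Total out = 270 mol/min; y_R = 51.2 / 270 = 0.1896.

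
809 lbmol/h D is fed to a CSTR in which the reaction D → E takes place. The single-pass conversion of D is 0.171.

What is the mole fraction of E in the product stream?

0.171

D reacted = 0.171 × 809 = 138.3 lbmol/h; ν_D = −1, so ξ = 138.3/1 = 138.3 lbmol/h.
Outlet amounts (n = n₀ + ν ξ):
  D: 809 − 1(138.3) = 670.7
  E: 0 + 1(138.3) = 138.3
Total out = 809 lbmol/h; y_E = 138.3 / 809 = 0.171.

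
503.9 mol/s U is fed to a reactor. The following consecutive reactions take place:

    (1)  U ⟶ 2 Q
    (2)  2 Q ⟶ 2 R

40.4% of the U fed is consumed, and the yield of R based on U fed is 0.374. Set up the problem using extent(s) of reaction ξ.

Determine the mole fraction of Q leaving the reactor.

0.309

Conversion of U: U consumed = 1ξ₁ = 0.404 × 503.9 → ξ₁ = 203.6 mol/s.
Yield of R: 2ξ₂ / 503.9 = 0.374 → ξ₂ = 94.23 mol/s.
Outlet amounts (n = n₀ + Σ ν·ξ):
  U: 503.9 − 1(203.6) = 300.3
  Q: 0 + 2(203.6) − 2(94.23) = 218.7
  R: 0 + 2(94.23) = 188.5
Total out = 707.5 mol/s; y_Q = 218.7 / 707.5 = 0.3091.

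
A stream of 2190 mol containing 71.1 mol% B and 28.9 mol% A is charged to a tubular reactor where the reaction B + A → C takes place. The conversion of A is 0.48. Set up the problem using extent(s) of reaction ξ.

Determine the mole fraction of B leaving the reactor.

0.664

A reacted = 0.48 × 632.9 = 303.8 mol; ν_A = −1, so ξ = 303.8/1 = 303.8 mol.
Outlet amounts (n = n₀ + ν ξ):
  B: 1557 − 1(303.8) = 1253
  A: 632.9 − 1(303.8) = 329.1
  C: 0 + 1(303.8) = 303.8
Total out = 1886 mol; y_B = 1253 / 1886 = 0.6645.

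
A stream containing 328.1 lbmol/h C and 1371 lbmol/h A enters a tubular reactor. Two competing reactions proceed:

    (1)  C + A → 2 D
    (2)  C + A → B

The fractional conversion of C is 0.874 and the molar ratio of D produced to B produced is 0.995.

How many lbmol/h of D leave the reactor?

Conversion of C: C consumed = 0.874 × 328.1 = 286.8 lbmol/h = 1ξ₁ + 1ξ₂.
Selectivity: 2ξ₁ / (1ξ₂) = 0.995 → ξ₁ = 0.4975 ξ₂.
Substitute: (1·0.4975 + 1) ξ₂ = 286.8 → ξ₂ = 191.5 lbmol/h, ξ₁ = 95.27 lbmol/h.
Outlet amounts (n = n₀ + Σ ν·ξ):
  C: 328.1 − 1(95.27) − 1(191.5) = 41.34
  A: 1371 − 1(95.27) − 1(191.5) = 1084
  D: 0 + 2(95.27) = 190.5
  B: 0 + 1(191.5) = 191.5

191 lbmol/h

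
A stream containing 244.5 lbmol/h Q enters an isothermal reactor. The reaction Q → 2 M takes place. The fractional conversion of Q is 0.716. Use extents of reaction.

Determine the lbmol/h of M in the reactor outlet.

Q reacted = 0.716 × 244.5 = 175.1 lbmol/h; ν_Q = −1, so ξ = 175.1/1 = 175.1 lbmol/h.
Outlet amounts (n = n₀ + ν ξ):
  Q: 244.5 − 1(175.1) = 69.44
  M: 0 + 2(175.1) = 350.1

350 lbmol/h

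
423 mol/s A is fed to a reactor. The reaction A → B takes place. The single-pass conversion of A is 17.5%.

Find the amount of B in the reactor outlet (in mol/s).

74 mol/s

A reacted = 0.175 × 423 = 74.02 mol/s; ν_A = −1, so ξ = 74.02/1 = 74.02 mol/s.
Outlet amounts (n = n₀ + ν ξ):
  A: 423 − 1(74.02) = 349
  B: 0 + 1(74.02) = 74.02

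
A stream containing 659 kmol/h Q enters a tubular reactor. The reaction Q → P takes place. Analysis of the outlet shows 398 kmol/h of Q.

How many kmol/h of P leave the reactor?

For Q: n = n₀ − 1ξ → 398 = 659 − 1ξ, giving ξ = 261 kmol/h.
Outlet amounts (n = n₀ + ν ξ):
  Q: 659 − 1(261) = 398
  P: 0 + 1(261) = 261

261 kmol/h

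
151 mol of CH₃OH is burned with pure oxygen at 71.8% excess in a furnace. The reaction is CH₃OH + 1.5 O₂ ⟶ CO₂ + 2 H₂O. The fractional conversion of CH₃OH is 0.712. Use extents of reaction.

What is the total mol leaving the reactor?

Stoichiometric O₂ = 1.5 × 151 = 226.5 mol; O₂ fed = 226.5 × 1.718 = 389.1 mol.
Fuel reacted = 0.712 × 151 → ξ = 107.5 mol.
Outlet (n = n₀ + ν ξ):
  CH₃OH: 151 − 1(107.5) = 43.49
  O₂: 389.1 − 1.5(107.5) = 227.9
  CO₂: 0 + 1(107.5) = 107.5
  H₂O: 0 + 2(107.5) = 215
Total out = 43.49 + 227.9 + 107.5 + 215 = 593.9 mol.

594 mol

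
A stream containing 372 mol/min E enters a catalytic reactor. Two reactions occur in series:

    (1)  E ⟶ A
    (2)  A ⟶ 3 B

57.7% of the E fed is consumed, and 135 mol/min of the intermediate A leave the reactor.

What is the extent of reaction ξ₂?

ξ₂ = 79.6 mol/min

Conversion of E: E consumed = 1ξ₁ = 0.577 × 372 → ξ₁ = 214.6 mol/min.
A balance: n_A = 0 + 1ξ₁ − 1ξ₂ = 135 → ξ₂ = (1·214.6 − 135)/1 = 79.64 mol/min.
Outlet amounts (n = n₀ + Σ ν·ξ):
  E: 372 − 1(214.6) = 157.4
  A: 0 + 1(214.6) − 1(79.64) = 135
  B: 0 + 3(79.64) = 238.9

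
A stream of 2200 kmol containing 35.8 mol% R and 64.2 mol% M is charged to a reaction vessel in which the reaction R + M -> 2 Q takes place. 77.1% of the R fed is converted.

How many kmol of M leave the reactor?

805 kmol

R reacted = 0.771 × 787.6 = 607.2 kmol; ν_R = −1, so ξ = 607.2/1 = 607.2 kmol.
Outlet amounts (n = n₀ + ν ξ):
  R: 787.6 − 1(607.2) = 180.4
  M: 1412 − 1(607.2) = 805.2
  Q: 0 + 2(607.2) = 1214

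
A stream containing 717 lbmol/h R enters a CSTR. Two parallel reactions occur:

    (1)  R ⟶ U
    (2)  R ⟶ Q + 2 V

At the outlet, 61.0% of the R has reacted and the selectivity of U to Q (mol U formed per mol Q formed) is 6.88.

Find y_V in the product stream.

0.134

Conversion of R: R consumed = 0.61 × 717 = 437.4 lbmol/h = 1ξ₁ + 1ξ₂.
Selectivity: 1ξ₁ / (1ξ₂) = 6.88 → ξ₁ = 6.88 ξ₂.
Substitute: (1·6.88 + 1) ξ₂ = 437.4 → ξ₂ = 55.5 lbmol/h, ξ₁ = 381.9 lbmol/h.
Outlet amounts (n = n₀ + Σ ν·ξ):
  R: 717 − 1(381.9) − 1(55.5) = 279.6
  U: 0 + 1(381.9) = 381.9
  Q: 0 + 1(55.5) = 55.5
  V: 0 + 2(55.5) = 111
Total out = 828 lbmol/h; y_V = 111 / 828 = 0.1341.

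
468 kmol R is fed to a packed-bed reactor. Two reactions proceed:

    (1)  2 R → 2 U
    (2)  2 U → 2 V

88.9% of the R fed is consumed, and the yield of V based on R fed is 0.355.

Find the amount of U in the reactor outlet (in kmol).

250 kmol

Conversion of R: R consumed = 2ξ₁ = 0.889 × 468 → ξ₁ = 208 kmol.
Yield of V: 2ξ₂ / 468 = 0.355 → ξ₂ = 83.07 kmol.
Outlet amounts (n = n₀ + Σ ν·ξ):
  R: 468 − 2(208) = 51.95
  U: 0 + 2(208) − 2(83.07) = 249.9
  V: 0 + 2(83.07) = 166.1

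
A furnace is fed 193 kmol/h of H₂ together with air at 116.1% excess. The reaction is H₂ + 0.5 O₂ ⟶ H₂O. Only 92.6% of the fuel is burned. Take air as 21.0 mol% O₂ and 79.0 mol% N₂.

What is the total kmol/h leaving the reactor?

Stoichiometric O₂ = 0.5 × 193 = 96.5 kmol/h; O₂ fed = 96.5 × 2.161 = 208.5 kmol/h.
N₂ fed = 208.5 × 79/21 = 784.5 kmol/h.
Fuel reacted = 0.926 × 193 → ξ = 178.7 kmol/h.
Outlet (n = n₀ + ν ξ):
  H₂: 193 − 1(178.7) = 14.28
  O₂: 208.5 − 0.5(178.7) = 119.2
  N₂: 784.5 (inert)
  H₂O: 0 + 1(178.7) = 178.7
Total out = 14.28 + 119.2 + 784.5 + 178.7 = 1097 kmol/h.

1100 kmol/h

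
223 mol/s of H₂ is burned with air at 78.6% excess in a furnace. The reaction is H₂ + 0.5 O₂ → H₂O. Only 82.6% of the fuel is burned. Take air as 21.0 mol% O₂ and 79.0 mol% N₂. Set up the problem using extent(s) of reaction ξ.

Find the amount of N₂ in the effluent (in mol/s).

749 mol/s

Stoichiometric O₂ = 0.5 × 223 = 111.5 mol/s; O₂ fed = 111.5 × 1.786 = 199.1 mol/s.
N₂ fed = 199.1 × 79/21 = 749.1 mol/s.
Fuel reacted = 0.826 × 223 → ξ = 184.2 mol/s.
Outlet (n = n₀ + ν ξ):
  H₂: 223 − 1(184.2) = 38.8
  O₂: 199.1 − 0.5(184.2) = 107
  N₂: 749.1 (inert)
  H₂O: 0 + 1(184.2) = 184.2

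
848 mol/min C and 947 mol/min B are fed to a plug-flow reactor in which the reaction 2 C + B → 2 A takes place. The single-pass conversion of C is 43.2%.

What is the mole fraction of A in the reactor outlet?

0.227

C reacted = 0.432 × 848 = 366.3 mol/min; ν_C = −2, so ξ = 366.3/2 = 183.2 mol/min.
Outlet amounts (n = n₀ + ν ξ):
  C: 848 − 2(183.2) = 481.7
  B: 947 − 1(183.2) = 763.8
  A: 0 + 2(183.2) = 366.3
Total out = 1612 mol/min; y_A = 366.3 / 1612 = 0.2273.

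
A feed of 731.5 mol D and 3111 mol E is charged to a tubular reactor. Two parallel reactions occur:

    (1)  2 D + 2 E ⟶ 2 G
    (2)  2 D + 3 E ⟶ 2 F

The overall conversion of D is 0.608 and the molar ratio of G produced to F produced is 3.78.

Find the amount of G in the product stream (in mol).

Conversion of D: D consumed = 0.608 × 731.5 = 444.8 mol = 2ξ₁ + 2ξ₂.
Selectivity: 2ξ₁ / (2ξ₂) = 3.78 → ξ₁ = 3.78 ξ₂.
Substitute: (2·3.78 + 2) ξ₂ = 444.8 → ξ₂ = 46.52 mol, ξ₁ = 175.9 mol.
Outlet amounts (n = n₀ + Σ ν·ξ):
  D: 731.5 − 2(175.9) − 2(46.52) = 286.7
  E: 3111 − 2(175.9) − 3(46.52) = 2620
  G: 0 + 2(175.9) = 351.7
  F: 0 + 2(46.52) = 93.04

352 mol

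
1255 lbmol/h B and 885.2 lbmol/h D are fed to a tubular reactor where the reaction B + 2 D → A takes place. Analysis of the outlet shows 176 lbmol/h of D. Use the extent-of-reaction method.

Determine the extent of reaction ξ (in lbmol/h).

ξ = 355 lbmol/h

For D: n = n₀ − 2ξ → 176 = 885.2 − 2ξ, giving ξ = 354.6 lbmol/h.
Outlet amounts (n = n₀ + ν ξ):
  B: 1255 − 1(354.6) = 900.4
  D: 885.2 − 2(354.6) = 176
  A: 0 + 1(354.6) = 354.6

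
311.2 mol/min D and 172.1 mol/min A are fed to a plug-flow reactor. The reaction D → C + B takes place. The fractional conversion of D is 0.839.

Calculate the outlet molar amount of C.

261 mol/min

D reacted = 0.839 × 311.2 = 261.1 mol/min; ν_D = −1, so ξ = 261.1/1 = 261.1 mol/min.
Outlet amounts (n = n₀ + ν ξ):
  D: 311.2 − 1(261.1) = 50.1
  C: 0 + 1(261.1) = 261.1
  B: 0 + 1(261.1) = 261.1
  A: 172.1 (inert)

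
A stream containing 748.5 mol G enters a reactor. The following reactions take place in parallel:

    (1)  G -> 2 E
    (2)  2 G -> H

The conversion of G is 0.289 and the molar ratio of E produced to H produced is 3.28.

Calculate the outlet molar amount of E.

Conversion of G: G consumed = 0.289 × 748.5 = 216.3 mol = 1ξ₁ + 2ξ₂.
Selectivity: 2ξ₁ / (1ξ₂) = 3.28 → ξ₁ = 1.64 ξ₂.
Substitute: (1·1.64 + 2) ξ₂ = 216.3 → ξ₂ = 59.43 mol, ξ₁ = 97.46 mol.
Outlet amounts (n = n₀ + Σ ν·ξ):
  G: 748.5 − 1(97.46) − 2(59.43) = 532.2
  E: 0 + 2(97.46) = 194.9
  H: 0 + 1(59.43) = 59.43

195 mol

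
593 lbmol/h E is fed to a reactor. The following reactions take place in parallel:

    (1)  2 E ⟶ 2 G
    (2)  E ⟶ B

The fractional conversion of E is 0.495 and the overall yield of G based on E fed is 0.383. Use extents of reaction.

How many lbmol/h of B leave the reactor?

66.4 lbmol/h

Yield of G: 2ξ₁ / 593 = 0.383 → ξ₁ = 113.6 lbmol/h.
Conversion of E: 2ξ₁ + 1ξ₂ = 0.495 × 593 = 293.5 → ξ₂ = 66.42 lbmol/h.
Outlet amounts (n = n₀ + Σ ν·ξ):
  E: 593 − 2(113.6) − 1(66.42) = 299.5
  G: 0 + 2(113.6) = 227.1
  B: 0 + 1(66.42) = 66.42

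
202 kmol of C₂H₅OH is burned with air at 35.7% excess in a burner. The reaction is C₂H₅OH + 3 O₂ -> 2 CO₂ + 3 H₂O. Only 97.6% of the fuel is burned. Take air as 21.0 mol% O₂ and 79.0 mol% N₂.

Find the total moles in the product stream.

4320 kmol

Stoichiometric O₂ = 3 × 202 = 606 kmol; O₂ fed = 606 × 1.357 = 822.3 kmol.
N₂ fed = 822.3 × 79/21 = 3094 kmol.
Fuel reacted = 0.976 × 202 → ξ = 197.2 kmol.
Outlet (n = n₀ + ν ξ):
  C₂H₅OH: 202 − 1(197.2) = 4.848
  O₂: 822.3 − 3(197.2) = 230.9
  N₂: 3094 (inert)
  CO₂: 0 + 2(197.2) = 394.3
  H₂O: 0 + 3(197.2) = 591.5
Total out = 4.848 + 230.9 + 3094 + 394.3 + 591.5 = 4315 kmol.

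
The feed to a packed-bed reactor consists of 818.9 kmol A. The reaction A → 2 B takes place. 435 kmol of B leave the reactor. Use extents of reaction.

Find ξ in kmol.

For B: n = n₀ + 2ξ → 435 = 0 + 2ξ, giving ξ = 217.5 kmol.
Outlet amounts (n = n₀ + ν ξ):
  A: 818.9 − 1(217.5) = 601.4
  B: 0 + 2(217.5) = 435

ξ = 218 kmol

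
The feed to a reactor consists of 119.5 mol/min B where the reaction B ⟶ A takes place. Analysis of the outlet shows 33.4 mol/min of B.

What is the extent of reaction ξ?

ξ = 86.1 mol/min

For B: n = n₀ − 1ξ → 33.4 = 119.5 − 1ξ, giving ξ = 86.1 mol/min.
Outlet amounts (n = n₀ + ν ξ):
  B: 119.5 − 1(86.1) = 33.4
  A: 0 + 1(86.1) = 86.1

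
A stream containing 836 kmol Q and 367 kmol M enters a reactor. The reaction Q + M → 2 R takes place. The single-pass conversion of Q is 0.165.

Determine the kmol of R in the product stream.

Q reacted = 0.165 × 836 = 137.9 kmol; ν_Q = −1, so ξ = 137.9/1 = 137.9 kmol.
Outlet amounts (n = n₀ + ν ξ):
  Q: 836 − 1(137.9) = 698.1
  M: 367 − 1(137.9) = 229.1
  R: 0 + 2(137.9) = 275.9

276 kmol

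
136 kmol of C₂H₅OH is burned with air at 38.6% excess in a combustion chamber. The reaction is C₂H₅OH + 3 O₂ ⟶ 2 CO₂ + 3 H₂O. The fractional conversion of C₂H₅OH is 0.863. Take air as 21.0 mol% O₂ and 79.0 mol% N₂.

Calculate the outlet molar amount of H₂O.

352 kmol

Stoichiometric O₂ = 3 × 136 = 408 kmol; O₂ fed = 408 × 1.386 = 565.5 kmol.
N₂ fed = 565.5 × 79/21 = 2127 kmol.
Fuel reacted = 0.863 × 136 → ξ = 117.4 kmol.
Outlet (n = n₀ + ν ξ):
  C₂H₅OH: 136 − 1(117.4) = 18.63
  O₂: 565.5 − 3(117.4) = 213.4
  N₂: 2127 (inert)
  CO₂: 0 + 2(117.4) = 234.7
  H₂O: 0 + 3(117.4) = 352.1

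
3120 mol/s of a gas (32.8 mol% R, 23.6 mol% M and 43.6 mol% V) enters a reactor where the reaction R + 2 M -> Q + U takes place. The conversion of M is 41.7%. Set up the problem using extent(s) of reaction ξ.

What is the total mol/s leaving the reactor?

M reacted = 0.417 × 736.3 = 307 mol/s; ν_M = −2, so ξ = 307/2 = 153.5 mol/s.
Outlet amounts (n = n₀ + ν ξ):
  R: 1023 − 1(153.5) = 869.8
  M: 736.3 − 2(153.5) = 429.3
  Q: 0 + 1(153.5) = 153.5
  U: 0 + 1(153.5) = 153.5
  V: 1360 (inert)
Total out = 869.8 + 429.3 + 153.5 + 153.5 + 1360 = 2966 mol/s.

2970 mol/s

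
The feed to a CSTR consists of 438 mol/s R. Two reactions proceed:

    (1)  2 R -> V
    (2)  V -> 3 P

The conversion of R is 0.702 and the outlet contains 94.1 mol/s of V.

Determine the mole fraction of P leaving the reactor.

0.443

Conversion of R: R consumed = 2ξ₁ = 0.702 × 438 → ξ₁ = 153.7 mol/s.
V balance: n_V = 0 + 1ξ₁ − 1ξ₂ = 94.1 → ξ₂ = (1·153.7 − 94.1)/1 = 59.64 mol/s.
Outlet amounts (n = n₀ + Σ ν·ξ):
  R: 438 − 2(153.7) = 130.5
  V: 0 + 1(153.7) − 1(59.64) = 94.1
  P: 0 + 3(59.64) = 178.9
Total out = 403.5 mol/s; y_P = 178.9 / 403.5 = 0.4434.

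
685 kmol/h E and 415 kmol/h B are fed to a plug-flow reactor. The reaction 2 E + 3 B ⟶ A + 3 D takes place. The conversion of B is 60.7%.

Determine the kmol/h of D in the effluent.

252 kmol/h

B reacted = 0.607 × 415 = 251.9 kmol/h; ν_B = −3, so ξ = 251.9/3 = 83.97 kmol/h.
Outlet amounts (n = n₀ + ν ξ):
  E: 685 − 2(83.97) = 517.1
  B: 415 − 3(83.97) = 163.1
  A: 0 + 1(83.97) = 83.97
  D: 0 + 3(83.97) = 251.9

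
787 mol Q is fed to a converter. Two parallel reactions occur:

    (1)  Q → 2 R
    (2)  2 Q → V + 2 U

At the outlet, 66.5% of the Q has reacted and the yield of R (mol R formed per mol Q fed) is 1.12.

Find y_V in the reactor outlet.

Yield of R: 2ξ₁ / 787 = 1.12 → ξ₁ = 440.7 mol.
Conversion of Q: 1ξ₁ + 2ξ₂ = 0.665 × 787 = 523.4 → ξ₂ = 41.32 mol.
Outlet amounts (n = n₀ + Σ ν·ξ):
  Q: 787 − 1(440.7) − 2(41.32) = 263.6
  R: 0 + 2(440.7) = 881.4
  V: 0 + 1(41.32) = 41.32
  U: 0 + 2(41.32) = 82.63
Total out = 1269 mol; y_V = 41.32 / 1269 = 0.03256.

0.0326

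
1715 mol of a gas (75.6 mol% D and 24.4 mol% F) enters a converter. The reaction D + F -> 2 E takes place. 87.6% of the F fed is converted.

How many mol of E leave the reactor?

F reacted = 0.876 × 418.5 = 366.6 mol; ν_F = −1, so ξ = 366.6/1 = 366.6 mol.
Outlet amounts (n = n₀ + ν ξ):
  D: 1297 − 1(366.6) = 930
  F: 418.5 − 1(366.6) = 51.89
  E: 0 + 2(366.6) = 733.1

733 mol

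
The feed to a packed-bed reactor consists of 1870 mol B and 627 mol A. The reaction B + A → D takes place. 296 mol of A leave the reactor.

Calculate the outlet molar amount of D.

331 mol

For A: n = n₀ − 1ξ → 296 = 627 − 1ξ, giving ξ = 331 mol.
Outlet amounts (n = n₀ + ν ξ):
  B: 1870 − 1(331) = 1539
  A: 627 − 1(331) = 296
  D: 0 + 1(331) = 331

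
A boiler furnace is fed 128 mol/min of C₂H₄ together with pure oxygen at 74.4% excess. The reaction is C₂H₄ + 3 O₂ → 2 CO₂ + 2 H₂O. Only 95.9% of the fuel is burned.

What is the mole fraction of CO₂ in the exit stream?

Stoichiometric O₂ = 3 × 128 = 384 mol/min; O₂ fed = 384 × 1.744 = 669.7 mol/min.
Fuel reacted = 0.959 × 128 → ξ = 122.8 mol/min.
Outlet (n = n₀ + ν ξ):
  C₂H₄: 128 − 1(122.8) = 5.248
  O₂: 669.7 − 3(122.8) = 301.4
  CO₂: 0 + 2(122.8) = 245.5
  H₂O: 0 + 2(122.8) = 245.5
Total out = 797.7 mol/min; y_CO₂ = 245.5 / 797.7 = 0.3078.

0.308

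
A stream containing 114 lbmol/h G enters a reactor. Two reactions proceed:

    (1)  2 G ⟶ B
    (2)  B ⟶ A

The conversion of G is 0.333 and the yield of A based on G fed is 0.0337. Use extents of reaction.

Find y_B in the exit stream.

0.159

Conversion of G: G consumed = 2ξ₁ = 0.333 × 114 → ξ₁ = 18.98 lbmol/h.
Yield of A: 1ξ₂ / 114 = 0.0337 → ξ₂ = 3.842 lbmol/h.
Outlet amounts (n = n₀ + Σ ν·ξ):
  G: 114 − 2(18.98) = 76.04
  B: 0 + 1(18.98) − 1(3.842) = 15.14
  A: 0 + 1(3.842) = 3.842
Total out = 95.02 lbmol/h; y_B = 15.14 / 95.02 = 0.1593.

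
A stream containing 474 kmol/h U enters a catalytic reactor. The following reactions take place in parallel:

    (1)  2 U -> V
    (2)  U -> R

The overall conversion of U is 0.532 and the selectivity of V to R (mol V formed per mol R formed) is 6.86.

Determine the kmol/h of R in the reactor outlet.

Conversion of U: U consumed = 0.532 × 474 = 252.2 kmol/h = 2ξ₁ + 1ξ₂.
Selectivity: 1ξ₁ / (1ξ₂) = 6.86 → ξ₁ = 6.86 ξ₂.
Substitute: (2·6.86 + 1) ξ₂ = 252.2 → ξ₂ = 17.13 kmol/h, ξ₁ = 117.5 kmol/h.
Outlet amounts (n = n₀ + Σ ν·ξ):
  U: 474 − 2(117.5) − 1(17.13) = 221.8
  V: 0 + 1(117.5) = 117.5
  R: 0 + 1(17.13) = 17.13

17.1 kmol/h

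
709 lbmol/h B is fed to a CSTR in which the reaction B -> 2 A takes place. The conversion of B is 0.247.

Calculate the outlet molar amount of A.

B reacted = 0.247 × 709 = 175.1 lbmol/h; ν_B = −1, so ξ = 175.1/1 = 175.1 lbmol/h.
Outlet amounts (n = n₀ + ν ξ):
  B: 709 − 1(175.1) = 533.9
  A: 0 + 2(175.1) = 350.2

350 lbmol/h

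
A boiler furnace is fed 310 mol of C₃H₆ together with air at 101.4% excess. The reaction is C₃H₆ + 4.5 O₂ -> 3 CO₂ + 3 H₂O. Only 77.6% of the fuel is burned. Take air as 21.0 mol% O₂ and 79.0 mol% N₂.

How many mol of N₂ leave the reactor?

Stoichiometric O₂ = 4.5 × 310 = 1395 mol; O₂ fed = 1395 × 2.014 = 2810 mol.
N₂ fed = 2810 × 79/21 = 10570 mol.
Fuel reacted = 0.776 × 310 → ξ = 240.6 mol.
Outlet (n = n₀ + ν ξ):
  C₃H₆: 310 − 1(240.6) = 69.44
  O₂: 2810 − 4.5(240.6) = 1727
  N₂: 10570 (inert)
  CO₂: 0 + 3(240.6) = 721.7
  H₂O: 0 + 3(240.6) = 721.7

10600 mol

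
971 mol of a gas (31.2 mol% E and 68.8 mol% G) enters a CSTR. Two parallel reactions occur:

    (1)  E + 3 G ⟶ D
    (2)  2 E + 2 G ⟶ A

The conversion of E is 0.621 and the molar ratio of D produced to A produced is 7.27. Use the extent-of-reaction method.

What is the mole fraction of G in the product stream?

Conversion of E: E consumed = 0.621 × 303 = 188.1 mol = 1ξ₁ + 2ξ₂.
Selectivity: 1ξ₁ / (1ξ₂) = 7.27 → ξ₁ = 7.27 ξ₂.
Substitute: (1·7.27 + 2) ξ₂ = 188.1 → ξ₂ = 20.29 mol, ξ₁ = 147.5 mol.
Outlet amounts (n = n₀ + Σ ν·ξ):
  E: 303 − 1(147.5) − 2(20.29) = 114.8
  G: 668 − 3(147.5) − 2(20.29) = 184.8
  D: 0 + 1(147.5) = 147.5
  A: 0 + 1(20.29) = 20.29
Total out = 467.5 mol; y_G = 184.8 / 467.5 = 0.3954.

0.395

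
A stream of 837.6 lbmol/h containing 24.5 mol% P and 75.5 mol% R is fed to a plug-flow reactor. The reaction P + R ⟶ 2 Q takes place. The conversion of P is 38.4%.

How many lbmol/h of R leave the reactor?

554 lbmol/h

P reacted = 0.384 × 205.2 = 78.8 lbmol/h; ν_P = −1, so ξ = 78.8/1 = 78.8 lbmol/h.
Outlet amounts (n = n₀ + ν ξ):
  P: 205.2 − 1(78.8) = 126.4
  R: 632.4 − 1(78.8) = 553.6
  Q: 0 + 2(78.8) = 157.6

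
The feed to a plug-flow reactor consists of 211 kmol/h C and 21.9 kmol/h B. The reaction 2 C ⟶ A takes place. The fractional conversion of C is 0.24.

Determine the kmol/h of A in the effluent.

25.3 kmol/h

C reacted = 0.24 × 211 = 50.64 kmol/h; ν_C = −2, so ξ = 50.64/2 = 25.32 kmol/h.
Outlet amounts (n = n₀ + ν ξ):
  C: 211 − 2(25.32) = 160.4
  A: 0 + 1(25.32) = 25.32
  B: 21.9 (inert)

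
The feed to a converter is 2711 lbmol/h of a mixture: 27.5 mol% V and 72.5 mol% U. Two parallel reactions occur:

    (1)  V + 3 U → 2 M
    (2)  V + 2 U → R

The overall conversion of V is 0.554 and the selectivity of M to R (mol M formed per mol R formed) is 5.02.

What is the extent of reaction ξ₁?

ξ₁ = 295 lbmol/h

Conversion of V: V consumed = 0.554 × 745.5 = 413 lbmol/h = 1ξ₁ + 1ξ₂.
Selectivity: 2ξ₁ / (1ξ₂) = 5.02 → ξ₁ = 2.51 ξ₂.
Substitute: (1·2.51 + 1) ξ₂ = 413 → ξ₂ = 117.7 lbmol/h, ξ₁ = 295.4 lbmol/h.
Outlet amounts (n = n₀ + Σ ν·ξ):
  V: 745.5 − 1(295.4) − 1(117.7) = 332.5
  U: 1965 − 3(295.4) − 2(117.7) = 844.1
  M: 0 + 2(295.4) = 590.7
  R: 0 + 1(117.7) = 117.7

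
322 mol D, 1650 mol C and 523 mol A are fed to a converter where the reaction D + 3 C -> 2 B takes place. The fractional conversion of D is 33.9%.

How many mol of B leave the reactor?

D reacted = 0.339 × 322 = 109.2 mol; ν_D = −1, so ξ = 109.2/1 = 109.2 mol.
Outlet amounts (n = n₀ + ν ξ):
  D: 322 − 1(109.2) = 212.8
  C: 1650 − 3(109.2) = 1323
  B: 0 + 2(109.2) = 218.3
  A: 523 (inert)

218 mol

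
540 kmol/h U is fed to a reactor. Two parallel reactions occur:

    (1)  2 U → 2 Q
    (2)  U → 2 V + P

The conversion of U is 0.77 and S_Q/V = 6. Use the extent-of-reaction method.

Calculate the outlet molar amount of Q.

384 kmol/h

Conversion of U: U consumed = 0.77 × 540 = 415.8 kmol/h = 2ξ₁ + 1ξ₂.
Selectivity: 2ξ₁ / (2ξ₂) = 6 → ξ₁ = 6 ξ₂.
Substitute: (2·6 + 1) ξ₂ = 415.8 → ξ₂ = 31.98 kmol/h, ξ₁ = 191.9 kmol/h.
Outlet amounts (n = n₀ + Σ ν·ξ):
  U: 540 − 2(191.9) − 1(31.98) = 124.2
  Q: 0 + 2(191.9) = 383.8
  V: 0 + 2(31.98) = 63.97
  P: 0 + 1(31.98) = 31.98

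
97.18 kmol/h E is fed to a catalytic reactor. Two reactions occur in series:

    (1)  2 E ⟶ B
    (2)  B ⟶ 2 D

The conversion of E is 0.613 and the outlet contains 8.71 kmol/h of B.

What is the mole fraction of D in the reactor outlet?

Conversion of E: E consumed = 2ξ₁ = 0.613 × 97.18 → ξ₁ = 29.79 kmol/h.
B balance: n_B = 0 + 1ξ₁ − 1ξ₂ = 8.71 → ξ₂ = (1·29.79 − 8.71)/1 = 21.08 kmol/h.
Outlet amounts (n = n₀ + Σ ν·ξ):
  E: 97.18 − 2(29.79) = 37.61
  B: 0 + 1(29.79) − 1(21.08) = 8.71
  D: 0 + 2(21.08) = 42.15
Total out = 88.47 kmol/h; y_D = 42.15 / 88.47 = 0.4764.

0.476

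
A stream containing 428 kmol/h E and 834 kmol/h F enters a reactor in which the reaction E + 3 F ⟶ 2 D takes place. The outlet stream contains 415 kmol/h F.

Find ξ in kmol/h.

ξ = 140 kmol/h

For F: n = n₀ − 3ξ → 415 = 834 − 3ξ, giving ξ = 139.7 kmol/h.
Outlet amounts (n = n₀ + ν ξ):
  E: 428 − 1(139.7) = 288.3
  F: 834 − 3(139.7) = 415
  D: 0 + 2(139.7) = 279.3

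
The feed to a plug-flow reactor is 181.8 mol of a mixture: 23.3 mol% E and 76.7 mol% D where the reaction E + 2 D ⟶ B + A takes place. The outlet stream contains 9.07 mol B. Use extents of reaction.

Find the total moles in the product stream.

173 mol

For B: n = n₀ + 1ξ → 9.07 = 0 + 1ξ, giving ξ = 9.07 mol.
Outlet amounts (n = n₀ + ν ξ):
  E: 42.36 − 1(9.07) = 33.29
  D: 139.4 − 2(9.07) = 121.3
  B: 0 + 1(9.07) = 9.07
  A: 0 + 1(9.07) = 9.07
Total out = 33.29 + 121.3 + 9.07 + 9.07 = 172.7 mol.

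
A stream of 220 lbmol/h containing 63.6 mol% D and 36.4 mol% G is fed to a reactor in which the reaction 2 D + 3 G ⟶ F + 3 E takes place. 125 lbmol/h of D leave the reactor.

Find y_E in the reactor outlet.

For D: n = n₀ − 2ξ → 125 = 139.9 − 2ξ, giving ξ = 7.46 lbmol/h.
Outlet amounts (n = n₀ + ν ξ):
  D: 139.9 − 2(7.46) = 125
  G: 80.08 − 3(7.46) = 57.7
  F: 0 + 1(7.46) = 7.46
  E: 0 + 3(7.46) = 22.38
Total out = 212.5 lbmol/h; y_E = 22.38 / 212.5 = 0.1053.

0.105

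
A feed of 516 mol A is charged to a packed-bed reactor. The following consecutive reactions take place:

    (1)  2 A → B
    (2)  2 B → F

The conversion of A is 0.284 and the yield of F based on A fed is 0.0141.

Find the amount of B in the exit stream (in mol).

Conversion of A: A consumed = 2ξ₁ = 0.284 × 516 → ξ₁ = 73.27 mol.
Yield of F: 1ξ₂ / 516 = 0.0141 → ξ₂ = 7.276 mol.
Outlet amounts (n = n₀ + Σ ν·ξ):
  A: 516 − 2(73.27) = 369.5
  B: 0 + 1(73.27) − 2(7.276) = 58.72
  F: 0 + 1(7.276) = 7.276

58.7 mol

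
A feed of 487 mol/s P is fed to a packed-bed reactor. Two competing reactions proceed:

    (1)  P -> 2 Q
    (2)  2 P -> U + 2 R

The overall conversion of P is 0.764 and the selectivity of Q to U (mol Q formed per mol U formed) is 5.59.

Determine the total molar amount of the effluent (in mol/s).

Conversion of P: P consumed = 0.764 × 487 = 372.1 mol/s = 1ξ₁ + 2ξ₂.
Selectivity: 2ξ₁ / (1ξ₂) = 5.59 → ξ₁ = 2.795 ξ₂.
Substitute: (1·2.795 + 2) ξ₂ = 372.1 → ξ₂ = 77.59 mol/s, ξ₁ = 216.9 mol/s.
Outlet amounts (n = n₀ + Σ ν·ξ):
  P: 487 − 1(216.9) − 2(77.59) = 114.9
  Q: 0 + 2(216.9) = 433.8
  U: 0 + 1(77.59) = 77.59
  R: 0 + 2(77.59) = 155.2
Total out = 114.9 + 433.8 + 77.59 + 155.2 = 781.5 mol/s.

781 mol/s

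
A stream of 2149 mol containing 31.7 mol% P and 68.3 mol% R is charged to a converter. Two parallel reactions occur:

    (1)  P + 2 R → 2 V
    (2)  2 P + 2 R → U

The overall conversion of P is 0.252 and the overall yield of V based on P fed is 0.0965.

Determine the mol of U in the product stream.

Yield of V: 2ξ₁ / 681.2 = 0.0965 → ξ₁ = 32.87 mol.
Conversion of P: 1ξ₁ + 2ξ₂ = 0.252 × 681.2 = 171.7 → ξ₂ = 69.4 mol.
Outlet amounts (n = n₀ + Σ ν·ξ):
  P: 681.2 − 1(32.87) − 2(69.4) = 509.6
  R: 1468 − 2(32.87) − 2(69.4) = 1263
  V: 0 + 2(32.87) = 65.74
  U: 0 + 1(69.4) = 69.4

69.4 mol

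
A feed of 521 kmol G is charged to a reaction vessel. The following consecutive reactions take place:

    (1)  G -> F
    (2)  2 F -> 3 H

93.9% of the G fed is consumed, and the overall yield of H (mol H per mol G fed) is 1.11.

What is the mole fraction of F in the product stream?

0.145

Conversion of G: G consumed = 1ξ₁ = 0.939 × 521 → ξ₁ = 489.2 kmol.
Yield of H: 3ξ₂ / 521 = 1.11 → ξ₂ = 192.8 kmol.
Outlet amounts (n = n₀ + Σ ν·ξ):
  G: 521 − 1(489.2) = 31.78
  F: 0 + 1(489.2) − 2(192.8) = 103.7
  H: 0 + 3(192.8) = 578.3
Total out = 713.8 kmol; y_F = 103.7 / 713.8 = 0.1453.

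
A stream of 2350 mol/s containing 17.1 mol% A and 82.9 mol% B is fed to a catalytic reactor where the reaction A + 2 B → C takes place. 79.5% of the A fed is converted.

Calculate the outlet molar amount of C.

A reacted = 0.795 × 401.9 = 319.5 mol/s; ν_A = −1, so ξ = 319.5/1 = 319.5 mol/s.
Outlet amounts (n = n₀ + ν ξ):
  A: 401.9 − 1(319.5) = 82.38
  B: 1948 − 2(319.5) = 1309
  C: 0 + 1(319.5) = 319.5

319 mol/s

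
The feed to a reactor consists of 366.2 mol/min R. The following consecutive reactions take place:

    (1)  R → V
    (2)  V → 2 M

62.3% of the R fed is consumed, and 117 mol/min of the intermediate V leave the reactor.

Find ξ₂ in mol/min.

ξ₂ = 111 mol/min

Conversion of R: R consumed = 1ξ₁ = 0.623 × 366.2 → ξ₁ = 228.1 mol/min.
V balance: n_V = 0 + 1ξ₁ − 1ξ₂ = 117 → ξ₂ = (1·228.1 − 117)/1 = 111.1 mol/min.
Outlet amounts (n = n₀ + Σ ν·ξ):
  R: 366.2 − 1(228.1) = 138.1
  V: 0 + 1(228.1) − 1(111.1) = 117
  M: 0 + 2(111.1) = 222.3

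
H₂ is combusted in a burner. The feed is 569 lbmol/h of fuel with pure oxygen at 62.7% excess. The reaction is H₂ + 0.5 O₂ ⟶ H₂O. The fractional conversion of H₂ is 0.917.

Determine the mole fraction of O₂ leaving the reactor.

Stoichiometric O₂ = 0.5 × 569 = 284.5 lbmol/h; O₂ fed = 284.5 × 1.627 = 462.9 lbmol/h.
Fuel reacted = 0.917 × 569 → ξ = 521.8 lbmol/h.
Outlet (n = n₀ + ν ξ):
  H₂: 569 − 1(521.8) = 47.23
  O₂: 462.9 − 0.5(521.8) = 202
  H₂O: 0 + 1(521.8) = 521.8
Total out = 771 lbmol/h; y_O₂ = 202 / 771 = 0.262.

0.262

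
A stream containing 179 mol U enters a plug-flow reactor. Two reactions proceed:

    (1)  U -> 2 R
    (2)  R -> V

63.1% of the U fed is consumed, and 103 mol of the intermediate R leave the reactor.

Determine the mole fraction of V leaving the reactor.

0.421

Conversion of U: U consumed = 1ξ₁ = 0.631 × 179 → ξ₁ = 112.9 mol.
R balance: n_R = 0 + 2ξ₁ − 1ξ₂ = 103 → ξ₂ = (2·112.9 − 103)/1 = 122.9 mol.
Outlet amounts (n = n₀ + Σ ν·ξ):
  U: 179 − 1(112.9) = 66.05
  R: 0 + 2(112.9) − 1(122.9) = 103
  V: 0 + 1(122.9) = 122.9
Total out = 291.9 mol; y_V = 122.9 / 291.9 = 0.421.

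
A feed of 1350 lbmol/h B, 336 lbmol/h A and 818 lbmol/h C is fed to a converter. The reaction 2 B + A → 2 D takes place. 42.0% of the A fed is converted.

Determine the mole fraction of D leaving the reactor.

0.119

A reacted = 0.42 × 336 = 141.1 lbmol/h; ν_A = −1, so ξ = 141.1/1 = 141.1 lbmol/h.
Outlet amounts (n = n₀ + ν ξ):
  B: 1350 − 2(141.1) = 1068
  A: 336 − 1(141.1) = 194.9
  D: 0 + 2(141.1) = 282.2
  C: 818 (inert)
Total out = 2363 lbmol/h; y_D = 282.2 / 2363 = 0.1194.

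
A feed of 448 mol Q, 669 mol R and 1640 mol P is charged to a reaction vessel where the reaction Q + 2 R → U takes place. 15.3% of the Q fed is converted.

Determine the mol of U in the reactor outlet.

68.5 mol

Q reacted = 0.153 × 448 = 68.54 mol; ν_Q = −1, so ξ = 68.54/1 = 68.54 mol.
Outlet amounts (n = n₀ + ν ξ):
  Q: 448 − 1(68.54) = 379.5
  R: 669 − 2(68.54) = 531.9
  U: 0 + 1(68.54) = 68.54
  P: 1640 (inert)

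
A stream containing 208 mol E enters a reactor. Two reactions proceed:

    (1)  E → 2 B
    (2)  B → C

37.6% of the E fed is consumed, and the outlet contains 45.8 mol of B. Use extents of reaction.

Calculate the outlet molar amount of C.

111 mol

Conversion of E: E consumed = 1ξ₁ = 0.376 × 208 → ξ₁ = 78.21 mol.
B balance: n_B = 0 + 2ξ₁ − 1ξ₂ = 45.8 → ξ₂ = (2·78.21 − 45.8)/1 = 110.6 mol.
Outlet amounts (n = n₀ + Σ ν·ξ):
  E: 208 − 1(78.21) = 129.8
  B: 0 + 2(78.21) − 1(110.6) = 45.8
  C: 0 + 1(110.6) = 110.6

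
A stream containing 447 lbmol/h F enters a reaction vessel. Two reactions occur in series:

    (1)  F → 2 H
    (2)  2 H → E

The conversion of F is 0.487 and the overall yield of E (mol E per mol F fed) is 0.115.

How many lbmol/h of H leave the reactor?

333 lbmol/h

Conversion of F: F consumed = 1ξ₁ = 0.487 × 447 → ξ₁ = 217.7 lbmol/h.
Yield of E: 1ξ₂ / 447 = 0.115 → ξ₂ = 51.41 lbmol/h.
Outlet amounts (n = n₀ + Σ ν·ξ):
  F: 447 − 1(217.7) = 229.3
  H: 0 + 2(217.7) − 2(51.41) = 332.6
  E: 0 + 1(51.41) = 51.41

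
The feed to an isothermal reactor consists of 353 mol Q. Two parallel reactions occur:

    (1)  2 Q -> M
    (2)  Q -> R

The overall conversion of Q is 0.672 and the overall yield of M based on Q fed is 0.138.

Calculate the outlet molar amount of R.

Yield of M: 1ξ₁ / 353 = 0.138 → ξ₁ = 48.71 mol.
Conversion of Q: 2ξ₁ + 1ξ₂ = 0.672 × 353 = 237.2 → ξ₂ = 139.8 mol.
Outlet amounts (n = n₀ + Σ ν·ξ):
  Q: 353 − 2(48.71) − 1(139.8) = 115.8
  M: 0 + 1(48.71) = 48.71
  R: 0 + 1(139.8) = 139.8

140 mol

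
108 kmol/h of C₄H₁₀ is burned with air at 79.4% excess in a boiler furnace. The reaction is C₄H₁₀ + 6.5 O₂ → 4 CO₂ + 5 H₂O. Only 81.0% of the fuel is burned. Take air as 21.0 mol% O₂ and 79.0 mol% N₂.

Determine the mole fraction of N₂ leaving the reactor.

Stoichiometric O₂ = 6.5 × 108 = 702 kmol/h; O₂ fed = 702 × 1.794 = 1259 kmol/h.
N₂ fed = 1259 × 79/21 = 4738 kmol/h.
Fuel reacted = 0.81 × 108 → ξ = 87.48 kmol/h.
Outlet (n = n₀ + ν ξ):
  C₄H₁₀: 108 − 1(87.48) = 20.52
  O₂: 1259 − 6.5(87.48) = 690.8
  N₂: 4738 (inert)
  CO₂: 0 + 4(87.48) = 349.9
  H₂O: 0 + 5(87.48) = 437.4
Total out = 6236 kmol/h; y_N₂ = 4738 / 6236 = 0.7597.

0.76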